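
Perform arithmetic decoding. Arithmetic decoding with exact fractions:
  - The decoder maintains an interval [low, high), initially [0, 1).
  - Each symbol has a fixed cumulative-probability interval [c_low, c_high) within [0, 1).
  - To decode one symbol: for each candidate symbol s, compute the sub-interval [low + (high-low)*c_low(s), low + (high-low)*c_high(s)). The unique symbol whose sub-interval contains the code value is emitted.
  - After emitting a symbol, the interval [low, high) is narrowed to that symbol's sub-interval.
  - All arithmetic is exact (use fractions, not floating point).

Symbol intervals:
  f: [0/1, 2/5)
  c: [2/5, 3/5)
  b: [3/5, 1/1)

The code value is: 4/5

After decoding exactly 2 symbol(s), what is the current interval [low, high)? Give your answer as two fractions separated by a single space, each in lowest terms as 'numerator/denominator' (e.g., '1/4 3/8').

Answer: 19/25 21/25

Derivation:
Step 1: interval [0/1, 1/1), width = 1/1 - 0/1 = 1/1
  'f': [0/1 + 1/1*0/1, 0/1 + 1/1*2/5) = [0/1, 2/5)
  'c': [0/1 + 1/1*2/5, 0/1 + 1/1*3/5) = [2/5, 3/5)
  'b': [0/1 + 1/1*3/5, 0/1 + 1/1*1/1) = [3/5, 1/1) <- contains code 4/5
  emit 'b', narrow to [3/5, 1/1)
Step 2: interval [3/5, 1/1), width = 1/1 - 3/5 = 2/5
  'f': [3/5 + 2/5*0/1, 3/5 + 2/5*2/5) = [3/5, 19/25)
  'c': [3/5 + 2/5*2/5, 3/5 + 2/5*3/5) = [19/25, 21/25) <- contains code 4/5
  'b': [3/5 + 2/5*3/5, 3/5 + 2/5*1/1) = [21/25, 1/1)
  emit 'c', narrow to [19/25, 21/25)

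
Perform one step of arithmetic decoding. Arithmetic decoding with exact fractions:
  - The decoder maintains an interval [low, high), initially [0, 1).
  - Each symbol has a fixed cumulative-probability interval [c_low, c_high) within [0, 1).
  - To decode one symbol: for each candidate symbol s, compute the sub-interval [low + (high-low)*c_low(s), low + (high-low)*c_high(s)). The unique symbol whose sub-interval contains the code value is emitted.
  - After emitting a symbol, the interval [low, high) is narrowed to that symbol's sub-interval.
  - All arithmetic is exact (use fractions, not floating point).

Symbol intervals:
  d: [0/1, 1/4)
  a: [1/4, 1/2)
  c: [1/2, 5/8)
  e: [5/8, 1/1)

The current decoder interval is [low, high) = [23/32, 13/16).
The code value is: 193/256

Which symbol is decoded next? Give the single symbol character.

Interval width = high − low = 13/16 − 23/32 = 3/32
Scaled code = (code − low) / width = (193/256 − 23/32) / 3/32 = 3/8
  d: [0/1, 1/4) 
  a: [1/4, 1/2) ← scaled code falls here ✓
  c: [1/2, 5/8) 
  e: [5/8, 1/1) 

Answer: a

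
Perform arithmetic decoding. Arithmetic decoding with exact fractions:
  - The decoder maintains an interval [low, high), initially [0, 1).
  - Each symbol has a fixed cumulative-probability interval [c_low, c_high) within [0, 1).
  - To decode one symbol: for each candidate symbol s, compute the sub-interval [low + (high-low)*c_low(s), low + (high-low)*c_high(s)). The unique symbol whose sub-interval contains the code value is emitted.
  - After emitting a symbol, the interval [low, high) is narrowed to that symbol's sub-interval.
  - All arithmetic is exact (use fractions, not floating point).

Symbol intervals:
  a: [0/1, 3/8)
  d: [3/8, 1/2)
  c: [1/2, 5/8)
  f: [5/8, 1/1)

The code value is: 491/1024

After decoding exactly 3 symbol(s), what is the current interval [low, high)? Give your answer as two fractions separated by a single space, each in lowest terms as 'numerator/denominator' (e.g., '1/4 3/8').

Answer: 61/128 247/512

Derivation:
Step 1: interval [0/1, 1/1), width = 1/1 - 0/1 = 1/1
  'a': [0/1 + 1/1*0/1, 0/1 + 1/1*3/8) = [0/1, 3/8)
  'd': [0/1 + 1/1*3/8, 0/1 + 1/1*1/2) = [3/8, 1/2) <- contains code 491/1024
  'c': [0/1 + 1/1*1/2, 0/1 + 1/1*5/8) = [1/2, 5/8)
  'f': [0/1 + 1/1*5/8, 0/1 + 1/1*1/1) = [5/8, 1/1)
  emit 'd', narrow to [3/8, 1/2)
Step 2: interval [3/8, 1/2), width = 1/2 - 3/8 = 1/8
  'a': [3/8 + 1/8*0/1, 3/8 + 1/8*3/8) = [3/8, 27/64)
  'd': [3/8 + 1/8*3/8, 3/8 + 1/8*1/2) = [27/64, 7/16)
  'c': [3/8 + 1/8*1/2, 3/8 + 1/8*5/8) = [7/16, 29/64)
  'f': [3/8 + 1/8*5/8, 3/8 + 1/8*1/1) = [29/64, 1/2) <- contains code 491/1024
  emit 'f', narrow to [29/64, 1/2)
Step 3: interval [29/64, 1/2), width = 1/2 - 29/64 = 3/64
  'a': [29/64 + 3/64*0/1, 29/64 + 3/64*3/8) = [29/64, 241/512)
  'd': [29/64 + 3/64*3/8, 29/64 + 3/64*1/2) = [241/512, 61/128)
  'c': [29/64 + 3/64*1/2, 29/64 + 3/64*5/8) = [61/128, 247/512) <- contains code 491/1024
  'f': [29/64 + 3/64*5/8, 29/64 + 3/64*1/1) = [247/512, 1/2)
  emit 'c', narrow to [61/128, 247/512)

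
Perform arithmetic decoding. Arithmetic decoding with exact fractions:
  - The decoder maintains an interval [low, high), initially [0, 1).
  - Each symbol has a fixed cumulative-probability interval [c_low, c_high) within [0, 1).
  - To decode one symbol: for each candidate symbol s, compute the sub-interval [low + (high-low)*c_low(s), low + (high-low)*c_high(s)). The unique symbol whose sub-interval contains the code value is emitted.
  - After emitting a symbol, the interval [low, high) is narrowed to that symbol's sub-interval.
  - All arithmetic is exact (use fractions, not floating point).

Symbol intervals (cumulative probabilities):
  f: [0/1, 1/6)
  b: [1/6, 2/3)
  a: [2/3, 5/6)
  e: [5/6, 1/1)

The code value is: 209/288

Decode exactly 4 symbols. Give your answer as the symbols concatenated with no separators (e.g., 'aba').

Answer: abbb

Derivation:
Step 1: interval [0/1, 1/1), width = 1/1 - 0/1 = 1/1
  'f': [0/1 + 1/1*0/1, 0/1 + 1/1*1/6) = [0/1, 1/6)
  'b': [0/1 + 1/1*1/6, 0/1 + 1/1*2/3) = [1/6, 2/3)
  'a': [0/1 + 1/1*2/3, 0/1 + 1/1*5/6) = [2/3, 5/6) <- contains code 209/288
  'e': [0/1 + 1/1*5/6, 0/1 + 1/1*1/1) = [5/6, 1/1)
  emit 'a', narrow to [2/3, 5/6)
Step 2: interval [2/3, 5/6), width = 5/6 - 2/3 = 1/6
  'f': [2/3 + 1/6*0/1, 2/3 + 1/6*1/6) = [2/3, 25/36)
  'b': [2/3 + 1/6*1/6, 2/3 + 1/6*2/3) = [25/36, 7/9) <- contains code 209/288
  'a': [2/3 + 1/6*2/3, 2/3 + 1/6*5/6) = [7/9, 29/36)
  'e': [2/3 + 1/6*5/6, 2/3 + 1/6*1/1) = [29/36, 5/6)
  emit 'b', narrow to [25/36, 7/9)
Step 3: interval [25/36, 7/9), width = 7/9 - 25/36 = 1/12
  'f': [25/36 + 1/12*0/1, 25/36 + 1/12*1/6) = [25/36, 17/24)
  'b': [25/36 + 1/12*1/6, 25/36 + 1/12*2/3) = [17/24, 3/4) <- contains code 209/288
  'a': [25/36 + 1/12*2/3, 25/36 + 1/12*5/6) = [3/4, 55/72)
  'e': [25/36 + 1/12*5/6, 25/36 + 1/12*1/1) = [55/72, 7/9)
  emit 'b', narrow to [17/24, 3/4)
Step 4: interval [17/24, 3/4), width = 3/4 - 17/24 = 1/24
  'f': [17/24 + 1/24*0/1, 17/24 + 1/24*1/6) = [17/24, 103/144)
  'b': [17/24 + 1/24*1/6, 17/24 + 1/24*2/3) = [103/144, 53/72) <- contains code 209/288
  'a': [17/24 + 1/24*2/3, 17/24 + 1/24*5/6) = [53/72, 107/144)
  'e': [17/24 + 1/24*5/6, 17/24 + 1/24*1/1) = [107/144, 3/4)
  emit 'b', narrow to [103/144, 53/72)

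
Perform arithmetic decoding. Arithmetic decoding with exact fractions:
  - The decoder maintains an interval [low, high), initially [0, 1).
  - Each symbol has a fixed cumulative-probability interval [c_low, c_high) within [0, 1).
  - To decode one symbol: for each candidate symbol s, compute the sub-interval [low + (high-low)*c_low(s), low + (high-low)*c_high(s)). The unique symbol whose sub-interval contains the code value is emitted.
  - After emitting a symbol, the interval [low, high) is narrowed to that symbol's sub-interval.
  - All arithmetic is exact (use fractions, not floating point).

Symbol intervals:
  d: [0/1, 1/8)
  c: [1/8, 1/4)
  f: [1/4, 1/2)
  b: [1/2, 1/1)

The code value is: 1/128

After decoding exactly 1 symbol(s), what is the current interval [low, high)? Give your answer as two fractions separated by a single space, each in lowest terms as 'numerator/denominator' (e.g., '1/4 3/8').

Step 1: interval [0/1, 1/1), width = 1/1 - 0/1 = 1/1
  'd': [0/1 + 1/1*0/1, 0/1 + 1/1*1/8) = [0/1, 1/8) <- contains code 1/128
  'c': [0/1 + 1/1*1/8, 0/1 + 1/1*1/4) = [1/8, 1/4)
  'f': [0/1 + 1/1*1/4, 0/1 + 1/1*1/2) = [1/4, 1/2)
  'b': [0/1 + 1/1*1/2, 0/1 + 1/1*1/1) = [1/2, 1/1)
  emit 'd', narrow to [0/1, 1/8)

Answer: 0/1 1/8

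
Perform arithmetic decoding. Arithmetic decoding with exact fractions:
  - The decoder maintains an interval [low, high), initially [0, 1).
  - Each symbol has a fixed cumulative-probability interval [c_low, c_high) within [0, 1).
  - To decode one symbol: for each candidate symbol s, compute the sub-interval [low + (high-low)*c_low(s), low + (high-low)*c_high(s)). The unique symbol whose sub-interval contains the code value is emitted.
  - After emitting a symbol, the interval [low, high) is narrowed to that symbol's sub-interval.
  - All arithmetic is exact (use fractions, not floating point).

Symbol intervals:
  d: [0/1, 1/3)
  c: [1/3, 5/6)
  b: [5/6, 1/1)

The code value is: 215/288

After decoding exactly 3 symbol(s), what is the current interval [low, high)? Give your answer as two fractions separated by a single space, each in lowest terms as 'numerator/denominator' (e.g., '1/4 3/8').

Step 1: interval [0/1, 1/1), width = 1/1 - 0/1 = 1/1
  'd': [0/1 + 1/1*0/1, 0/1 + 1/1*1/3) = [0/1, 1/3)
  'c': [0/1 + 1/1*1/3, 0/1 + 1/1*5/6) = [1/3, 5/6) <- contains code 215/288
  'b': [0/1 + 1/1*5/6, 0/1 + 1/1*1/1) = [5/6, 1/1)
  emit 'c', narrow to [1/3, 5/6)
Step 2: interval [1/3, 5/6), width = 5/6 - 1/3 = 1/2
  'd': [1/3 + 1/2*0/1, 1/3 + 1/2*1/3) = [1/3, 1/2)
  'c': [1/3 + 1/2*1/3, 1/3 + 1/2*5/6) = [1/2, 3/4) <- contains code 215/288
  'b': [1/3 + 1/2*5/6, 1/3 + 1/2*1/1) = [3/4, 5/6)
  emit 'c', narrow to [1/2, 3/4)
Step 3: interval [1/2, 3/4), width = 3/4 - 1/2 = 1/4
  'd': [1/2 + 1/4*0/1, 1/2 + 1/4*1/3) = [1/2, 7/12)
  'c': [1/2 + 1/4*1/3, 1/2 + 1/4*5/6) = [7/12, 17/24)
  'b': [1/2 + 1/4*5/6, 1/2 + 1/4*1/1) = [17/24, 3/4) <- contains code 215/288
  emit 'b', narrow to [17/24, 3/4)

Answer: 17/24 3/4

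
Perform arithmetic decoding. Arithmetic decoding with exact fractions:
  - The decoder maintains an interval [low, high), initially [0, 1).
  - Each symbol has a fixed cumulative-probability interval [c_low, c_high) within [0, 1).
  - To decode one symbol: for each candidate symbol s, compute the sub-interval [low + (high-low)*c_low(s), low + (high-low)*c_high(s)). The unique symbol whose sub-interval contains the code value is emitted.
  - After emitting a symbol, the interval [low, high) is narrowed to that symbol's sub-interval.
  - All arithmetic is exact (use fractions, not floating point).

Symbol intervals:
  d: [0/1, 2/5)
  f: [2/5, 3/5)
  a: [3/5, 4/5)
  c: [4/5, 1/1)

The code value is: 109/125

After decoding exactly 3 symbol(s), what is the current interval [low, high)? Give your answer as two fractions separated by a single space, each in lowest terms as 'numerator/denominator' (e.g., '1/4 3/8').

Step 1: interval [0/1, 1/1), width = 1/1 - 0/1 = 1/1
  'd': [0/1 + 1/1*0/1, 0/1 + 1/1*2/5) = [0/1, 2/5)
  'f': [0/1 + 1/1*2/5, 0/1 + 1/1*3/5) = [2/5, 3/5)
  'a': [0/1 + 1/1*3/5, 0/1 + 1/1*4/5) = [3/5, 4/5)
  'c': [0/1 + 1/1*4/5, 0/1 + 1/1*1/1) = [4/5, 1/1) <- contains code 109/125
  emit 'c', narrow to [4/5, 1/1)
Step 2: interval [4/5, 1/1), width = 1/1 - 4/5 = 1/5
  'd': [4/5 + 1/5*0/1, 4/5 + 1/5*2/5) = [4/5, 22/25) <- contains code 109/125
  'f': [4/5 + 1/5*2/5, 4/5 + 1/5*3/5) = [22/25, 23/25)
  'a': [4/5 + 1/5*3/5, 4/5 + 1/5*4/5) = [23/25, 24/25)
  'c': [4/5 + 1/5*4/5, 4/5 + 1/5*1/1) = [24/25, 1/1)
  emit 'd', narrow to [4/5, 22/25)
Step 3: interval [4/5, 22/25), width = 22/25 - 4/5 = 2/25
  'd': [4/5 + 2/25*0/1, 4/5 + 2/25*2/5) = [4/5, 104/125)
  'f': [4/5 + 2/25*2/5, 4/5 + 2/25*3/5) = [104/125, 106/125)
  'a': [4/5 + 2/25*3/5, 4/5 + 2/25*4/5) = [106/125, 108/125)
  'c': [4/5 + 2/25*4/5, 4/5 + 2/25*1/1) = [108/125, 22/25) <- contains code 109/125
  emit 'c', narrow to [108/125, 22/25)

Answer: 108/125 22/25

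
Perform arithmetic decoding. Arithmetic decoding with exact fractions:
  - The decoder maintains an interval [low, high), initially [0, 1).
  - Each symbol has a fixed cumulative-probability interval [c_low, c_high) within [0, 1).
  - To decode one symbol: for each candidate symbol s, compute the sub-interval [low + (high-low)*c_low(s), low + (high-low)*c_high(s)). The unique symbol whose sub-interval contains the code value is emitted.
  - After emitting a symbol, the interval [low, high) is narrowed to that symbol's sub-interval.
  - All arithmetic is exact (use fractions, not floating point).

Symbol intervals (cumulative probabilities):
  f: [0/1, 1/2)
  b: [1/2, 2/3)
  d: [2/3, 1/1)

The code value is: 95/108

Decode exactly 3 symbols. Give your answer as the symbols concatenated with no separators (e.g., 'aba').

Answer: dbd

Derivation:
Step 1: interval [0/1, 1/1), width = 1/1 - 0/1 = 1/1
  'f': [0/1 + 1/1*0/1, 0/1 + 1/1*1/2) = [0/1, 1/2)
  'b': [0/1 + 1/1*1/2, 0/1 + 1/1*2/3) = [1/2, 2/3)
  'd': [0/1 + 1/1*2/3, 0/1 + 1/1*1/1) = [2/3, 1/1) <- contains code 95/108
  emit 'd', narrow to [2/3, 1/1)
Step 2: interval [2/3, 1/1), width = 1/1 - 2/3 = 1/3
  'f': [2/3 + 1/3*0/1, 2/3 + 1/3*1/2) = [2/3, 5/6)
  'b': [2/3 + 1/3*1/2, 2/3 + 1/3*2/3) = [5/6, 8/9) <- contains code 95/108
  'd': [2/3 + 1/3*2/3, 2/3 + 1/3*1/1) = [8/9, 1/1)
  emit 'b', narrow to [5/6, 8/9)
Step 3: interval [5/6, 8/9), width = 8/9 - 5/6 = 1/18
  'f': [5/6 + 1/18*0/1, 5/6 + 1/18*1/2) = [5/6, 31/36)
  'b': [5/6 + 1/18*1/2, 5/6 + 1/18*2/3) = [31/36, 47/54)
  'd': [5/6 + 1/18*2/3, 5/6 + 1/18*1/1) = [47/54, 8/9) <- contains code 95/108
  emit 'd', narrow to [47/54, 8/9)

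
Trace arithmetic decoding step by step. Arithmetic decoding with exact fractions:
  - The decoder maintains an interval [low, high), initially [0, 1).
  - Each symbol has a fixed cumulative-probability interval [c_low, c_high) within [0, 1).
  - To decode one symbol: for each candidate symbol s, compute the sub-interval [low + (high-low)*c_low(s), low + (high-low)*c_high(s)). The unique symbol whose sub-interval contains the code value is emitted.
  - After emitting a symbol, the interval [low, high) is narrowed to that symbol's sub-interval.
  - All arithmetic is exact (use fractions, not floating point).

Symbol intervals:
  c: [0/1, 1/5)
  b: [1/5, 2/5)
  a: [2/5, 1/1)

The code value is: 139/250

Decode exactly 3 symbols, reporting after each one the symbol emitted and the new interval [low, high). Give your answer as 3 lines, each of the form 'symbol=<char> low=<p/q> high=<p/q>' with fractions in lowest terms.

Step 1: interval [0/1, 1/1), width = 1/1 - 0/1 = 1/1
  'c': [0/1 + 1/1*0/1, 0/1 + 1/1*1/5) = [0/1, 1/5)
  'b': [0/1 + 1/1*1/5, 0/1 + 1/1*2/5) = [1/5, 2/5)
  'a': [0/1 + 1/1*2/5, 0/1 + 1/1*1/1) = [2/5, 1/1) <- contains code 139/250
  emit 'a', narrow to [2/5, 1/1)
Step 2: interval [2/5, 1/1), width = 1/1 - 2/5 = 3/5
  'c': [2/5 + 3/5*0/1, 2/5 + 3/5*1/5) = [2/5, 13/25)
  'b': [2/5 + 3/5*1/5, 2/5 + 3/5*2/5) = [13/25, 16/25) <- contains code 139/250
  'a': [2/5 + 3/5*2/5, 2/5 + 3/5*1/1) = [16/25, 1/1)
  emit 'b', narrow to [13/25, 16/25)
Step 3: interval [13/25, 16/25), width = 16/25 - 13/25 = 3/25
  'c': [13/25 + 3/25*0/1, 13/25 + 3/25*1/5) = [13/25, 68/125)
  'b': [13/25 + 3/25*1/5, 13/25 + 3/25*2/5) = [68/125, 71/125) <- contains code 139/250
  'a': [13/25 + 3/25*2/5, 13/25 + 3/25*1/1) = [71/125, 16/25)
  emit 'b', narrow to [68/125, 71/125)

Answer: symbol=a low=2/5 high=1/1
symbol=b low=13/25 high=16/25
symbol=b low=68/125 high=71/125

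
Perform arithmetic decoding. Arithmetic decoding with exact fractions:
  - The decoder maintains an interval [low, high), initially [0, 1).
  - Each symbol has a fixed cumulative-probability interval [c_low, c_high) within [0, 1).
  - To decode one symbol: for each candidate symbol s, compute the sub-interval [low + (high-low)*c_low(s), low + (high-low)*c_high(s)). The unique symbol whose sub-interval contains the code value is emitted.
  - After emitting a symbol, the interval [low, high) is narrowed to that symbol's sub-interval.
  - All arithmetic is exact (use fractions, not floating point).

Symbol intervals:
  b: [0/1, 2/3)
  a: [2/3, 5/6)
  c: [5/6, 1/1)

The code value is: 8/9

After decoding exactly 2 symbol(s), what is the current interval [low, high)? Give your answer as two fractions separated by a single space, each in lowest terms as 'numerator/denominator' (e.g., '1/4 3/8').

Answer: 5/6 17/18

Derivation:
Step 1: interval [0/1, 1/1), width = 1/1 - 0/1 = 1/1
  'b': [0/1 + 1/1*0/1, 0/1 + 1/1*2/3) = [0/1, 2/3)
  'a': [0/1 + 1/1*2/3, 0/1 + 1/1*5/6) = [2/3, 5/6)
  'c': [0/1 + 1/1*5/6, 0/1 + 1/1*1/1) = [5/6, 1/1) <- contains code 8/9
  emit 'c', narrow to [5/6, 1/1)
Step 2: interval [5/6, 1/1), width = 1/1 - 5/6 = 1/6
  'b': [5/6 + 1/6*0/1, 5/6 + 1/6*2/3) = [5/6, 17/18) <- contains code 8/9
  'a': [5/6 + 1/6*2/3, 5/6 + 1/6*5/6) = [17/18, 35/36)
  'c': [5/6 + 1/6*5/6, 5/6 + 1/6*1/1) = [35/36, 1/1)
  emit 'b', narrow to [5/6, 17/18)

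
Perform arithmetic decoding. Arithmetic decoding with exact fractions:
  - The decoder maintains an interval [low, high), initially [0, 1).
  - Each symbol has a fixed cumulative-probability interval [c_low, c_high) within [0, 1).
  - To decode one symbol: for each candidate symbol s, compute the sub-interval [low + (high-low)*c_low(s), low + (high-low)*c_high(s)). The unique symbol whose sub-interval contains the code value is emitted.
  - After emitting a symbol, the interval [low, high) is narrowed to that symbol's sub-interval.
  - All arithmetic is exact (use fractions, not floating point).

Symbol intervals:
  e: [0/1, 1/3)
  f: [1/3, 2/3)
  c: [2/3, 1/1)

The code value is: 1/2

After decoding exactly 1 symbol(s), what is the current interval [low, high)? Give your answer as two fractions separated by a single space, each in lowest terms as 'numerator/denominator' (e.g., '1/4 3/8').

Answer: 1/3 2/3

Derivation:
Step 1: interval [0/1, 1/1), width = 1/1 - 0/1 = 1/1
  'e': [0/1 + 1/1*0/1, 0/1 + 1/1*1/3) = [0/1, 1/3)
  'f': [0/1 + 1/1*1/3, 0/1 + 1/1*2/3) = [1/3, 2/3) <- contains code 1/2
  'c': [0/1 + 1/1*2/3, 0/1 + 1/1*1/1) = [2/3, 1/1)
  emit 'f', narrow to [1/3, 2/3)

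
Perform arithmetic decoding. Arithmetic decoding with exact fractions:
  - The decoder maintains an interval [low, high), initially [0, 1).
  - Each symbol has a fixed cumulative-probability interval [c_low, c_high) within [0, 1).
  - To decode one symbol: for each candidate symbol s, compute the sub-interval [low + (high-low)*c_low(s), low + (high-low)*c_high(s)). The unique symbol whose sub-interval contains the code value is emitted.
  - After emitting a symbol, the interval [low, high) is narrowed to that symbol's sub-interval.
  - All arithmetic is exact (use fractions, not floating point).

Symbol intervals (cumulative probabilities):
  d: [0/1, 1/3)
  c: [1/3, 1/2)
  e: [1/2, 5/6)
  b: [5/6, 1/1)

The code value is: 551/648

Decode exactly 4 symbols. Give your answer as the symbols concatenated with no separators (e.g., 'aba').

Answer: bddb

Derivation:
Step 1: interval [0/1, 1/1), width = 1/1 - 0/1 = 1/1
  'd': [0/1 + 1/1*0/1, 0/1 + 1/1*1/3) = [0/1, 1/3)
  'c': [0/1 + 1/1*1/3, 0/1 + 1/1*1/2) = [1/3, 1/2)
  'e': [0/1 + 1/1*1/2, 0/1 + 1/1*5/6) = [1/2, 5/6)
  'b': [0/1 + 1/1*5/6, 0/1 + 1/1*1/1) = [5/6, 1/1) <- contains code 551/648
  emit 'b', narrow to [5/6, 1/1)
Step 2: interval [5/6, 1/1), width = 1/1 - 5/6 = 1/6
  'd': [5/6 + 1/6*0/1, 5/6 + 1/6*1/3) = [5/6, 8/9) <- contains code 551/648
  'c': [5/6 + 1/6*1/3, 5/6 + 1/6*1/2) = [8/9, 11/12)
  'e': [5/6 + 1/6*1/2, 5/6 + 1/6*5/6) = [11/12, 35/36)
  'b': [5/6 + 1/6*5/6, 5/6 + 1/6*1/1) = [35/36, 1/1)
  emit 'd', narrow to [5/6, 8/9)
Step 3: interval [5/6, 8/9), width = 8/9 - 5/6 = 1/18
  'd': [5/6 + 1/18*0/1, 5/6 + 1/18*1/3) = [5/6, 23/27) <- contains code 551/648
  'c': [5/6 + 1/18*1/3, 5/6 + 1/18*1/2) = [23/27, 31/36)
  'e': [5/6 + 1/18*1/2, 5/6 + 1/18*5/6) = [31/36, 95/108)
  'b': [5/6 + 1/18*5/6, 5/6 + 1/18*1/1) = [95/108, 8/9)
  emit 'd', narrow to [5/6, 23/27)
Step 4: interval [5/6, 23/27), width = 23/27 - 5/6 = 1/54
  'd': [5/6 + 1/54*0/1, 5/6 + 1/54*1/3) = [5/6, 68/81)
  'c': [5/6 + 1/54*1/3, 5/6 + 1/54*1/2) = [68/81, 91/108)
  'e': [5/6 + 1/54*1/2, 5/6 + 1/54*5/6) = [91/108, 275/324)
  'b': [5/6 + 1/54*5/6, 5/6 + 1/54*1/1) = [275/324, 23/27) <- contains code 551/648
  emit 'b', narrow to [275/324, 23/27)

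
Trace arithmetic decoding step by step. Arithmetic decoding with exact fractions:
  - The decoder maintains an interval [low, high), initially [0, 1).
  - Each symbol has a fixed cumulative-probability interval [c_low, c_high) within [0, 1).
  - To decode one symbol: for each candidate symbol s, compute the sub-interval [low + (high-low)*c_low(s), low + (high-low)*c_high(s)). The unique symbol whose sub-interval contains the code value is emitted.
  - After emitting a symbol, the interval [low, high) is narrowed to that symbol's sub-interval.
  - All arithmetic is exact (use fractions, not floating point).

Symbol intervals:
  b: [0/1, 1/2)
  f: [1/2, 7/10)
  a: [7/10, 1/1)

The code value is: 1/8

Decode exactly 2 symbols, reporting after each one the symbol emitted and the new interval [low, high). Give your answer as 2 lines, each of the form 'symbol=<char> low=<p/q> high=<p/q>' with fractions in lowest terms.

Step 1: interval [0/1, 1/1), width = 1/1 - 0/1 = 1/1
  'b': [0/1 + 1/1*0/1, 0/1 + 1/1*1/2) = [0/1, 1/2) <- contains code 1/8
  'f': [0/1 + 1/1*1/2, 0/1 + 1/1*7/10) = [1/2, 7/10)
  'a': [0/1 + 1/1*7/10, 0/1 + 1/1*1/1) = [7/10, 1/1)
  emit 'b', narrow to [0/1, 1/2)
Step 2: interval [0/1, 1/2), width = 1/2 - 0/1 = 1/2
  'b': [0/1 + 1/2*0/1, 0/1 + 1/2*1/2) = [0/1, 1/4) <- contains code 1/8
  'f': [0/1 + 1/2*1/2, 0/1 + 1/2*7/10) = [1/4, 7/20)
  'a': [0/1 + 1/2*7/10, 0/1 + 1/2*1/1) = [7/20, 1/2)
  emit 'b', narrow to [0/1, 1/4)

Answer: symbol=b low=0/1 high=1/2
symbol=b low=0/1 high=1/4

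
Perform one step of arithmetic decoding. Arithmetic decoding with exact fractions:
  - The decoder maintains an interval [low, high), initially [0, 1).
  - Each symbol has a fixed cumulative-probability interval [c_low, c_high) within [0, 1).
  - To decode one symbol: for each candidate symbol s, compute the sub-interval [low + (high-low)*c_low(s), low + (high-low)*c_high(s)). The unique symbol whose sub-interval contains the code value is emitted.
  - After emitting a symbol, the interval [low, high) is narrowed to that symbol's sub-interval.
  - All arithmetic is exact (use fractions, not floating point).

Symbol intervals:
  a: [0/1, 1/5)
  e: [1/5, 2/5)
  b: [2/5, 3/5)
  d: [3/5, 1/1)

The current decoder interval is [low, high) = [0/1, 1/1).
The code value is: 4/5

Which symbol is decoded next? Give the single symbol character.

Interval width = high − low = 1/1 − 0/1 = 1/1
Scaled code = (code − low) / width = (4/5 − 0/1) / 1/1 = 4/5
  a: [0/1, 1/5) 
  e: [1/5, 2/5) 
  b: [2/5, 3/5) 
  d: [3/5, 1/1) ← scaled code falls here ✓

Answer: d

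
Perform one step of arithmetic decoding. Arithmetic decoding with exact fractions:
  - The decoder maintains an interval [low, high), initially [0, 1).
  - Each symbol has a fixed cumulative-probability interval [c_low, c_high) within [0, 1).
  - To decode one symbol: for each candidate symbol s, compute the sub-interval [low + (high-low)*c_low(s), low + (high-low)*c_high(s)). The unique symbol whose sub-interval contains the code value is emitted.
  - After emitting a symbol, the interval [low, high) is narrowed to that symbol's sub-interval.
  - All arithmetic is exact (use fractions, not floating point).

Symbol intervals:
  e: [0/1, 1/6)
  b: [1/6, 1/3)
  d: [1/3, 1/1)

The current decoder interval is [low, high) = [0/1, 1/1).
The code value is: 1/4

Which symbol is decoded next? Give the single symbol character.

Interval width = high − low = 1/1 − 0/1 = 1/1
Scaled code = (code − low) / width = (1/4 − 0/1) / 1/1 = 1/4
  e: [0/1, 1/6) 
  b: [1/6, 1/3) ← scaled code falls here ✓
  d: [1/3, 1/1) 

Answer: b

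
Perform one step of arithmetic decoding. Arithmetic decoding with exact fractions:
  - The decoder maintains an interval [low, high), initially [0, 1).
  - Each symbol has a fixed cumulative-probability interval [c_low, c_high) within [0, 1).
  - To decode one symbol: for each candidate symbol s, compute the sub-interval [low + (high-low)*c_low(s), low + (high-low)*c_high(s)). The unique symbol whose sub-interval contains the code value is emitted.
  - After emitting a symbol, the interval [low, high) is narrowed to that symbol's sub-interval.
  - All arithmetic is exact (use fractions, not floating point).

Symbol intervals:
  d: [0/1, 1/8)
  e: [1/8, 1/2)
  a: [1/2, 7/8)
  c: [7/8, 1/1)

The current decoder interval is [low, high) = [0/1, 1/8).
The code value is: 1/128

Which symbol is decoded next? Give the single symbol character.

Answer: d

Derivation:
Interval width = high − low = 1/8 − 0/1 = 1/8
Scaled code = (code − low) / width = (1/128 − 0/1) / 1/8 = 1/16
  d: [0/1, 1/8) ← scaled code falls here ✓
  e: [1/8, 1/2) 
  a: [1/2, 7/8) 
  c: [7/8, 1/1) 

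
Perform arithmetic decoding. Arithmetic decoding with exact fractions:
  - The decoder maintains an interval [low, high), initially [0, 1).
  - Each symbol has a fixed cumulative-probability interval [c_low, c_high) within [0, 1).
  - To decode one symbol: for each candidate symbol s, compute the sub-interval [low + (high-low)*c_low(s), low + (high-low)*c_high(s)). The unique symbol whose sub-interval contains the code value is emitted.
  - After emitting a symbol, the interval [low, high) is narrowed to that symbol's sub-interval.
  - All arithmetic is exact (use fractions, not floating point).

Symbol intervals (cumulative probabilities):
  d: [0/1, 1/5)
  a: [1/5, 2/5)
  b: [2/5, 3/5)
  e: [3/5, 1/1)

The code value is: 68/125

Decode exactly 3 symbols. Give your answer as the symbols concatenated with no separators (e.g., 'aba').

Step 1: interval [0/1, 1/1), width = 1/1 - 0/1 = 1/1
  'd': [0/1 + 1/1*0/1, 0/1 + 1/1*1/5) = [0/1, 1/5)
  'a': [0/1 + 1/1*1/5, 0/1 + 1/1*2/5) = [1/5, 2/5)
  'b': [0/1 + 1/1*2/5, 0/1 + 1/1*3/5) = [2/5, 3/5) <- contains code 68/125
  'e': [0/1 + 1/1*3/5, 0/1 + 1/1*1/1) = [3/5, 1/1)
  emit 'b', narrow to [2/5, 3/5)
Step 2: interval [2/5, 3/5), width = 3/5 - 2/5 = 1/5
  'd': [2/5 + 1/5*0/1, 2/5 + 1/5*1/5) = [2/5, 11/25)
  'a': [2/5 + 1/5*1/5, 2/5 + 1/5*2/5) = [11/25, 12/25)
  'b': [2/5 + 1/5*2/5, 2/5 + 1/5*3/5) = [12/25, 13/25)
  'e': [2/5 + 1/5*3/5, 2/5 + 1/5*1/1) = [13/25, 3/5) <- contains code 68/125
  emit 'e', narrow to [13/25, 3/5)
Step 3: interval [13/25, 3/5), width = 3/5 - 13/25 = 2/25
  'd': [13/25 + 2/25*0/1, 13/25 + 2/25*1/5) = [13/25, 67/125)
  'a': [13/25 + 2/25*1/5, 13/25 + 2/25*2/5) = [67/125, 69/125) <- contains code 68/125
  'b': [13/25 + 2/25*2/5, 13/25 + 2/25*3/5) = [69/125, 71/125)
  'e': [13/25 + 2/25*3/5, 13/25 + 2/25*1/1) = [71/125, 3/5)
  emit 'a', narrow to [67/125, 69/125)

Answer: bea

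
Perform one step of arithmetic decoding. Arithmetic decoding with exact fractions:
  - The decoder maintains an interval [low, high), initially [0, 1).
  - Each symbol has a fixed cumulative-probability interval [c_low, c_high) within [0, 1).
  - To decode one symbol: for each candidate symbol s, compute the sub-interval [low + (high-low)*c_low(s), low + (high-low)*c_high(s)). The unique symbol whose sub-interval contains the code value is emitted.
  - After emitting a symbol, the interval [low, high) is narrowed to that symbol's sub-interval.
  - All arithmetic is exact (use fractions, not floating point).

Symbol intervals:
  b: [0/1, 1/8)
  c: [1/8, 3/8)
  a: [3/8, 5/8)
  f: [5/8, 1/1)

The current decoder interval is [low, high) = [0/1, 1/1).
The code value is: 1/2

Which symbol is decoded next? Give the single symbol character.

Interval width = high − low = 1/1 − 0/1 = 1/1
Scaled code = (code − low) / width = (1/2 − 0/1) / 1/1 = 1/2
  b: [0/1, 1/8) 
  c: [1/8, 3/8) 
  a: [3/8, 5/8) ← scaled code falls here ✓
  f: [5/8, 1/1) 

Answer: a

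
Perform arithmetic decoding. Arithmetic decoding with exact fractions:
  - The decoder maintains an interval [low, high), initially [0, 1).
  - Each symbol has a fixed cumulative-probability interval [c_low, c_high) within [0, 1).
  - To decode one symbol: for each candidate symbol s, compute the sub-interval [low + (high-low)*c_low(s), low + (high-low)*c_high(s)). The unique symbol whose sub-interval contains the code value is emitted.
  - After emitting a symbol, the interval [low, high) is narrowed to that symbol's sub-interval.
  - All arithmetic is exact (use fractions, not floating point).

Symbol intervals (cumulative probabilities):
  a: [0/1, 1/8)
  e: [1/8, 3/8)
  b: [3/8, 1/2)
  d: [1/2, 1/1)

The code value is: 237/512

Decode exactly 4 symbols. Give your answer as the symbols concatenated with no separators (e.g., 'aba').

Answer: bdbe

Derivation:
Step 1: interval [0/1, 1/1), width = 1/1 - 0/1 = 1/1
  'a': [0/1 + 1/1*0/1, 0/1 + 1/1*1/8) = [0/1, 1/8)
  'e': [0/1 + 1/1*1/8, 0/1 + 1/1*3/8) = [1/8, 3/8)
  'b': [0/1 + 1/1*3/8, 0/1 + 1/1*1/2) = [3/8, 1/2) <- contains code 237/512
  'd': [0/1 + 1/1*1/2, 0/1 + 1/1*1/1) = [1/2, 1/1)
  emit 'b', narrow to [3/8, 1/2)
Step 2: interval [3/8, 1/2), width = 1/2 - 3/8 = 1/8
  'a': [3/8 + 1/8*0/1, 3/8 + 1/8*1/8) = [3/8, 25/64)
  'e': [3/8 + 1/8*1/8, 3/8 + 1/8*3/8) = [25/64, 27/64)
  'b': [3/8 + 1/8*3/8, 3/8 + 1/8*1/2) = [27/64, 7/16)
  'd': [3/8 + 1/8*1/2, 3/8 + 1/8*1/1) = [7/16, 1/2) <- contains code 237/512
  emit 'd', narrow to [7/16, 1/2)
Step 3: interval [7/16, 1/2), width = 1/2 - 7/16 = 1/16
  'a': [7/16 + 1/16*0/1, 7/16 + 1/16*1/8) = [7/16, 57/128)
  'e': [7/16 + 1/16*1/8, 7/16 + 1/16*3/8) = [57/128, 59/128)
  'b': [7/16 + 1/16*3/8, 7/16 + 1/16*1/2) = [59/128, 15/32) <- contains code 237/512
  'd': [7/16 + 1/16*1/2, 7/16 + 1/16*1/1) = [15/32, 1/2)
  emit 'b', narrow to [59/128, 15/32)
Step 4: interval [59/128, 15/32), width = 15/32 - 59/128 = 1/128
  'a': [59/128 + 1/128*0/1, 59/128 + 1/128*1/8) = [59/128, 473/1024)
  'e': [59/128 + 1/128*1/8, 59/128 + 1/128*3/8) = [473/1024, 475/1024) <- contains code 237/512
  'b': [59/128 + 1/128*3/8, 59/128 + 1/128*1/2) = [475/1024, 119/256)
  'd': [59/128 + 1/128*1/2, 59/128 + 1/128*1/1) = [119/256, 15/32)
  emit 'e', narrow to [473/1024, 475/1024)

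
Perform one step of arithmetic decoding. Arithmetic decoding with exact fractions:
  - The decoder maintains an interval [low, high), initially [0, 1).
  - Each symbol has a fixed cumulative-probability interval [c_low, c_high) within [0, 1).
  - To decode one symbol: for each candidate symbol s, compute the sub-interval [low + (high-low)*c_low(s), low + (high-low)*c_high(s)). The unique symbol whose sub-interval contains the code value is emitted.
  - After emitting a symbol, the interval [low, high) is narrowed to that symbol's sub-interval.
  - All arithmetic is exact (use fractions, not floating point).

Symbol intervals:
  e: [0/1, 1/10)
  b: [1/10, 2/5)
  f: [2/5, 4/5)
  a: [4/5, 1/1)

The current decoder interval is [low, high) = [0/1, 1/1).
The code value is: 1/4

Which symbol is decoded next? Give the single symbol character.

Interval width = high − low = 1/1 − 0/1 = 1/1
Scaled code = (code − low) / width = (1/4 − 0/1) / 1/1 = 1/4
  e: [0/1, 1/10) 
  b: [1/10, 2/5) ← scaled code falls here ✓
  f: [2/5, 4/5) 
  a: [4/5, 1/1) 

Answer: b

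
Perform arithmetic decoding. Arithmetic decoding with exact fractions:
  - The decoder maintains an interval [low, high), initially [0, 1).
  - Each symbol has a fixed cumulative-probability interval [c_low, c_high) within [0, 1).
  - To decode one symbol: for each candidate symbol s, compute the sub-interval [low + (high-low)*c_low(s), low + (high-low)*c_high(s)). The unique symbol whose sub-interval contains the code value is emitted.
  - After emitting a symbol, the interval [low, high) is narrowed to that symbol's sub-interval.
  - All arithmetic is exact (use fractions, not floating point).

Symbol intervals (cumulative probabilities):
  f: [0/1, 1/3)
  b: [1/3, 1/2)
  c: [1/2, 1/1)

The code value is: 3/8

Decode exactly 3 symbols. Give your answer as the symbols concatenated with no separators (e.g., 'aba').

Answer: bfc

Derivation:
Step 1: interval [0/1, 1/1), width = 1/1 - 0/1 = 1/1
  'f': [0/1 + 1/1*0/1, 0/1 + 1/1*1/3) = [0/1, 1/3)
  'b': [0/1 + 1/1*1/3, 0/1 + 1/1*1/2) = [1/3, 1/2) <- contains code 3/8
  'c': [0/1 + 1/1*1/2, 0/1 + 1/1*1/1) = [1/2, 1/1)
  emit 'b', narrow to [1/3, 1/2)
Step 2: interval [1/3, 1/2), width = 1/2 - 1/3 = 1/6
  'f': [1/3 + 1/6*0/1, 1/3 + 1/6*1/3) = [1/3, 7/18) <- contains code 3/8
  'b': [1/3 + 1/6*1/3, 1/3 + 1/6*1/2) = [7/18, 5/12)
  'c': [1/3 + 1/6*1/2, 1/3 + 1/6*1/1) = [5/12, 1/2)
  emit 'f', narrow to [1/3, 7/18)
Step 3: interval [1/3, 7/18), width = 7/18 - 1/3 = 1/18
  'f': [1/3 + 1/18*0/1, 1/3 + 1/18*1/3) = [1/3, 19/54)
  'b': [1/3 + 1/18*1/3, 1/3 + 1/18*1/2) = [19/54, 13/36)
  'c': [1/3 + 1/18*1/2, 1/3 + 1/18*1/1) = [13/36, 7/18) <- contains code 3/8
  emit 'c', narrow to [13/36, 7/18)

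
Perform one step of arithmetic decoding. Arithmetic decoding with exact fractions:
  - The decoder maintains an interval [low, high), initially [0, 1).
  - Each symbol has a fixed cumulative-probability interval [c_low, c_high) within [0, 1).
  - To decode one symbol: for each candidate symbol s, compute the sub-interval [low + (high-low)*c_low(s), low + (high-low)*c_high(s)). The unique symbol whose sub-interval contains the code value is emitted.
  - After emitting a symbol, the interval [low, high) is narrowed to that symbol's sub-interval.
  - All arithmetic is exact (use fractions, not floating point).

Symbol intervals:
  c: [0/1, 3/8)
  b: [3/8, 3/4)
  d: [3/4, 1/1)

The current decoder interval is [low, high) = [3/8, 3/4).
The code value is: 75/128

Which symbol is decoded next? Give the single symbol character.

Answer: b

Derivation:
Interval width = high − low = 3/4 − 3/8 = 3/8
Scaled code = (code − low) / width = (75/128 − 3/8) / 3/8 = 9/16
  c: [0/1, 3/8) 
  b: [3/8, 3/4) ← scaled code falls here ✓
  d: [3/4, 1/1) 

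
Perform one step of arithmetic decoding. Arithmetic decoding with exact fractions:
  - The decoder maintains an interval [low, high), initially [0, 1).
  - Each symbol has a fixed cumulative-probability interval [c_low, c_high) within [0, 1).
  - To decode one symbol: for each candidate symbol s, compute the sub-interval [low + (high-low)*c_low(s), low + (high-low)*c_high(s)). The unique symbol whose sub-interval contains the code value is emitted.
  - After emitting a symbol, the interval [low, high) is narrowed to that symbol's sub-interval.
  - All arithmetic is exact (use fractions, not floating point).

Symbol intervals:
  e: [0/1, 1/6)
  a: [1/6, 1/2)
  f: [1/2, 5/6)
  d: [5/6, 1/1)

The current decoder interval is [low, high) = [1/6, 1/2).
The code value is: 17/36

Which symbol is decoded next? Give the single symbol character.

Answer: d

Derivation:
Interval width = high − low = 1/2 − 1/6 = 1/3
Scaled code = (code − low) / width = (17/36 − 1/6) / 1/3 = 11/12
  e: [0/1, 1/6) 
  a: [1/6, 1/2) 
  f: [1/2, 5/6) 
  d: [5/6, 1/1) ← scaled code falls here ✓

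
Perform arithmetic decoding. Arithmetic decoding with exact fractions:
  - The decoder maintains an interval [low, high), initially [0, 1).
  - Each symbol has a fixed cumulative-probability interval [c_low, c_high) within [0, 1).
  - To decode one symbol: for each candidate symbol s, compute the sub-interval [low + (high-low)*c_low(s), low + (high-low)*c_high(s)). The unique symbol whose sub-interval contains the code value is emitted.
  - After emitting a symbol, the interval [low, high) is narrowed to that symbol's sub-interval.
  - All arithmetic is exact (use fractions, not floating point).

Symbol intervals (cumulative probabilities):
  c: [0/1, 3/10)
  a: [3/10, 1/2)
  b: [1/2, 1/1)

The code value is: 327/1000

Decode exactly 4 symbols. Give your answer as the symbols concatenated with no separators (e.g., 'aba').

Answer: acab

Derivation:
Step 1: interval [0/1, 1/1), width = 1/1 - 0/1 = 1/1
  'c': [0/1 + 1/1*0/1, 0/1 + 1/1*3/10) = [0/1, 3/10)
  'a': [0/1 + 1/1*3/10, 0/1 + 1/1*1/2) = [3/10, 1/2) <- contains code 327/1000
  'b': [0/1 + 1/1*1/2, 0/1 + 1/1*1/1) = [1/2, 1/1)
  emit 'a', narrow to [3/10, 1/2)
Step 2: interval [3/10, 1/2), width = 1/2 - 3/10 = 1/5
  'c': [3/10 + 1/5*0/1, 3/10 + 1/5*3/10) = [3/10, 9/25) <- contains code 327/1000
  'a': [3/10 + 1/5*3/10, 3/10 + 1/5*1/2) = [9/25, 2/5)
  'b': [3/10 + 1/5*1/2, 3/10 + 1/5*1/1) = [2/5, 1/2)
  emit 'c', narrow to [3/10, 9/25)
Step 3: interval [3/10, 9/25), width = 9/25 - 3/10 = 3/50
  'c': [3/10 + 3/50*0/1, 3/10 + 3/50*3/10) = [3/10, 159/500)
  'a': [3/10 + 3/50*3/10, 3/10 + 3/50*1/2) = [159/500, 33/100) <- contains code 327/1000
  'b': [3/10 + 3/50*1/2, 3/10 + 3/50*1/1) = [33/100, 9/25)
  emit 'a', narrow to [159/500, 33/100)
Step 4: interval [159/500, 33/100), width = 33/100 - 159/500 = 3/250
  'c': [159/500 + 3/250*0/1, 159/500 + 3/250*3/10) = [159/500, 201/625)
  'a': [159/500 + 3/250*3/10, 159/500 + 3/250*1/2) = [201/625, 81/250)
  'b': [159/500 + 3/250*1/2, 159/500 + 3/250*1/1) = [81/250, 33/100) <- contains code 327/1000
  emit 'b', narrow to [81/250, 33/100)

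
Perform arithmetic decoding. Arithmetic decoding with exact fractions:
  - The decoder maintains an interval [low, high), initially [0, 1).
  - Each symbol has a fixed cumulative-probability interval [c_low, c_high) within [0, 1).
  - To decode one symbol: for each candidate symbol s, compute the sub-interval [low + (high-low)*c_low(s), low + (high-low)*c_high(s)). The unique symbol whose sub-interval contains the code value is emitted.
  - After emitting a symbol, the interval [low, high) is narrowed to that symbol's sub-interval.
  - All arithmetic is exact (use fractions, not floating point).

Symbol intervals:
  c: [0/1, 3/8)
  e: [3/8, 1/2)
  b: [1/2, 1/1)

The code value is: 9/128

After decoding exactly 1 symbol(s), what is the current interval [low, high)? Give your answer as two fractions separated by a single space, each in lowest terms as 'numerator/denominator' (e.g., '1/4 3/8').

Step 1: interval [0/1, 1/1), width = 1/1 - 0/1 = 1/1
  'c': [0/1 + 1/1*0/1, 0/1 + 1/1*3/8) = [0/1, 3/8) <- contains code 9/128
  'e': [0/1 + 1/1*3/8, 0/1 + 1/1*1/2) = [3/8, 1/2)
  'b': [0/1 + 1/1*1/2, 0/1 + 1/1*1/1) = [1/2, 1/1)
  emit 'c', narrow to [0/1, 3/8)

Answer: 0/1 3/8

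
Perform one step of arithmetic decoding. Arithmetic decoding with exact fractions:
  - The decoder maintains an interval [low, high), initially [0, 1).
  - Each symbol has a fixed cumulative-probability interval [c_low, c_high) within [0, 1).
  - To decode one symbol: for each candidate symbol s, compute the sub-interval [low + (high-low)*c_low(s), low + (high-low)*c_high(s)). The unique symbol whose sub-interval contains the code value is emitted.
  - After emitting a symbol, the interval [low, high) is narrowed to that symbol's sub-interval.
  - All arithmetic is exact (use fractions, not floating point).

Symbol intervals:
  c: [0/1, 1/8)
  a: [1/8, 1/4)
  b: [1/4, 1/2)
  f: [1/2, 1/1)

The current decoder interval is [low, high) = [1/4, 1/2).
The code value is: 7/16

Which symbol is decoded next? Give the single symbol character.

Interval width = high − low = 1/2 − 1/4 = 1/4
Scaled code = (code − low) / width = (7/16 − 1/4) / 1/4 = 3/4
  c: [0/1, 1/8) 
  a: [1/8, 1/4) 
  b: [1/4, 1/2) 
  f: [1/2, 1/1) ← scaled code falls here ✓

Answer: f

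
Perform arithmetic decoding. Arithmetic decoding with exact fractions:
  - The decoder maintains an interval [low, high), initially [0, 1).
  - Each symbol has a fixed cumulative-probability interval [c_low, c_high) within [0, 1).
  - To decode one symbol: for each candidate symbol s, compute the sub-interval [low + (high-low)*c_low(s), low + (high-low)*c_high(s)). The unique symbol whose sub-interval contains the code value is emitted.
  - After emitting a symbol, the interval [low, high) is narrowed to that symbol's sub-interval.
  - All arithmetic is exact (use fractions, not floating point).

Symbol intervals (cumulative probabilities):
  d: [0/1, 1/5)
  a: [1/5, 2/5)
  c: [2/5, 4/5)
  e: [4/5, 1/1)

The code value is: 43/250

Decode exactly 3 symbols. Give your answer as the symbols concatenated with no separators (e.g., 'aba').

Step 1: interval [0/1, 1/1), width = 1/1 - 0/1 = 1/1
  'd': [0/1 + 1/1*0/1, 0/1 + 1/1*1/5) = [0/1, 1/5) <- contains code 43/250
  'a': [0/1 + 1/1*1/5, 0/1 + 1/1*2/5) = [1/5, 2/5)
  'c': [0/1 + 1/1*2/5, 0/1 + 1/1*4/5) = [2/5, 4/5)
  'e': [0/1 + 1/1*4/5, 0/1 + 1/1*1/1) = [4/5, 1/1)
  emit 'd', narrow to [0/1, 1/5)
Step 2: interval [0/1, 1/5), width = 1/5 - 0/1 = 1/5
  'd': [0/1 + 1/5*0/1, 0/1 + 1/5*1/5) = [0/1, 1/25)
  'a': [0/1 + 1/5*1/5, 0/1 + 1/5*2/5) = [1/25, 2/25)
  'c': [0/1 + 1/5*2/5, 0/1 + 1/5*4/5) = [2/25, 4/25)
  'e': [0/1 + 1/5*4/5, 0/1 + 1/5*1/1) = [4/25, 1/5) <- contains code 43/250
  emit 'e', narrow to [4/25, 1/5)
Step 3: interval [4/25, 1/5), width = 1/5 - 4/25 = 1/25
  'd': [4/25 + 1/25*0/1, 4/25 + 1/25*1/5) = [4/25, 21/125)
  'a': [4/25 + 1/25*1/5, 4/25 + 1/25*2/5) = [21/125, 22/125) <- contains code 43/250
  'c': [4/25 + 1/25*2/5, 4/25 + 1/25*4/5) = [22/125, 24/125)
  'e': [4/25 + 1/25*4/5, 4/25 + 1/25*1/1) = [24/125, 1/5)
  emit 'a', narrow to [21/125, 22/125)

Answer: dea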